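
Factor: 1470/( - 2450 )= - 3/5 = - 3^1 * 5^( - 1)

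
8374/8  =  4187/4 = 1046.75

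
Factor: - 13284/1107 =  - 2^2*3^1 = -12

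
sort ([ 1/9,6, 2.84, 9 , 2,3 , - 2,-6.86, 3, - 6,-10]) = [ - 10, - 6.86, - 6, - 2,1/9,2, 2.84,3,3,6,9 ] 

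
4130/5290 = 413/529 = 0.78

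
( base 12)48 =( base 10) 56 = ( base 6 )132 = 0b111000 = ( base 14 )40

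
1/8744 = 1/8744 = 0.00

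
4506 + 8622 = 13128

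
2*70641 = 141282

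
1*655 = 655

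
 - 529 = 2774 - 3303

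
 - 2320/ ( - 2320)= 1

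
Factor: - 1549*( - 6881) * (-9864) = - 2^3 * 3^2*7^1 * 137^1 * 983^1 * 1549^1 = -105137111016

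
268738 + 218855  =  487593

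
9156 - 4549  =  4607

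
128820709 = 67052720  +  61767989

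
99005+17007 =116012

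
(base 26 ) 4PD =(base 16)D27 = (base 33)331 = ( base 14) 1327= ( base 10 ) 3367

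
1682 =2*841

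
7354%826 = 746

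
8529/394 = 21  +  255/394 = 21.65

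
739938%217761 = 86655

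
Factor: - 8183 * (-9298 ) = 76085534 = 2^1*7^2*167^1*4649^1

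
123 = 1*123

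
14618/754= 19+146/377 = 19.39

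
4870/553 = 8 + 446/553 = 8.81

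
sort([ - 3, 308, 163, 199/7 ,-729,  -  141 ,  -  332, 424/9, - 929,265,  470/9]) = [ - 929, - 729, - 332, - 141,-3,  199/7, 424/9 , 470/9 , 163, 265, 308 ] 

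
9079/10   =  9079/10 = 907.90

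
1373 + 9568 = 10941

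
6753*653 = 4409709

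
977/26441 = 977/26441 = 0.04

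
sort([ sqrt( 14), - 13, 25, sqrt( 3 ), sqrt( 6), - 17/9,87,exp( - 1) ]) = [ - 13,- 17/9 , exp(-1 ), sqrt( 3 ),sqrt(6 ),sqrt( 14 ), 25, 87]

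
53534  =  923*58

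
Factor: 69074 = 2^1*34537^1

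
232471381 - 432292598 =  - 199821217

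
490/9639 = 70/1377=0.05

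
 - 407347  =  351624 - 758971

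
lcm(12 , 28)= 84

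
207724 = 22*9442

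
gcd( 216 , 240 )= 24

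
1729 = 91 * 19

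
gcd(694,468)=2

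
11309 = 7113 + 4196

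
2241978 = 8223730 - 5981752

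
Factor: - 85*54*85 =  - 390150 = - 2^1*3^3*5^2*17^2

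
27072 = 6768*4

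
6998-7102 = -104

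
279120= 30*9304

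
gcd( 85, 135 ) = 5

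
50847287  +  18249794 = 69097081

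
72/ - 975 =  - 1 + 301/325 = - 0.07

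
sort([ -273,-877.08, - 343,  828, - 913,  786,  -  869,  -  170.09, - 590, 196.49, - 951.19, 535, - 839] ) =[ - 951.19 , - 913, - 877.08,  -  869,-839,-590 ,-343, - 273, - 170.09,196.49,535,  786,828 ]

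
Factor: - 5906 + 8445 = 2539  =  2539^1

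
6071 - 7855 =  - 1784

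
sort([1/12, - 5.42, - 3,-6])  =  [ - 6, - 5.42, -3, 1/12]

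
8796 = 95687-86891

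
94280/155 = 608 + 8/31=   608.26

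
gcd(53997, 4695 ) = 3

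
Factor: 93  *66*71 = 435798 =2^1 * 3^2*11^1* 31^1*71^1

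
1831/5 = 1831/5 = 366.20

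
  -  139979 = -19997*7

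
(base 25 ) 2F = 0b1000001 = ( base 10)65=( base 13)50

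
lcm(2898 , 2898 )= 2898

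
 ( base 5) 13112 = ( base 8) 2010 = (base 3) 1102020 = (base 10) 1032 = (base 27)1B6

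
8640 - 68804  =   - 60164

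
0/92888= 0 =0.00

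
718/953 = 718/953 = 0.75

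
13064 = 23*568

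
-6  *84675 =-508050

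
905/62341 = 905/62341 = 0.01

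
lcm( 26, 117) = 234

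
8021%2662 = 35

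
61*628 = 38308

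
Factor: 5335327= 1451^1 * 3677^1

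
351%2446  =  351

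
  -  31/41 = - 31/41 = - 0.76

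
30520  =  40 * 763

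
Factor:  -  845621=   -  7^1*107^1*1129^1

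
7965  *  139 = 1107135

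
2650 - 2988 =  - 338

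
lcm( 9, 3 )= 9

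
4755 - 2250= 2505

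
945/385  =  2  +  5/11 = 2.45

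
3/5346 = 1/1782 = 0.00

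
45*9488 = 426960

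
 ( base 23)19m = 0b1011110110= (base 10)758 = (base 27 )112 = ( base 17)2AA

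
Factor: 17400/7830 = 2^2*3^( - 2 )*  5^1 = 20/9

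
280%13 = 7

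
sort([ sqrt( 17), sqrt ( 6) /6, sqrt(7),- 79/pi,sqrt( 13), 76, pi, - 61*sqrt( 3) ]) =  [ - 61*sqrt(3), - 79/pi, sqrt(6 )/6, sqrt( 7 ), pi, sqrt(13 ), sqrt(17 ), 76 ] 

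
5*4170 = 20850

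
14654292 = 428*34239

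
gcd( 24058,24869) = 1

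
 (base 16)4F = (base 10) 79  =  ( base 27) 2p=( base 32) 2F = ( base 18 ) 47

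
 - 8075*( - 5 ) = 40375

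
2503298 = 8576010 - 6072712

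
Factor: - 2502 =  - 2^1*3^2*139^1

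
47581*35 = 1665335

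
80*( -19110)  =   - 1528800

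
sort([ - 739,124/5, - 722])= [-739, - 722,124/5] 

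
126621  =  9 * 14069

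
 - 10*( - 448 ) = 4480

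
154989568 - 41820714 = 113168854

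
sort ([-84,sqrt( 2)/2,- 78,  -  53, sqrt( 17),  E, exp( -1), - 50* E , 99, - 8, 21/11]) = [ - 50*E, - 84,-78,-53 , - 8,exp( - 1),sqrt( 2)/2, 21/11,E, sqrt(17),  99 ]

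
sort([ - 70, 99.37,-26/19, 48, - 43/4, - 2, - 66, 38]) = [- 70,-66, - 43/4,  -  2,-26/19,38, 48, 99.37 ] 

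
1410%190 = 80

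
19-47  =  - 28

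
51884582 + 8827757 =60712339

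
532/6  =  266/3 = 88.67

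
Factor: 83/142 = 2^(  -  1 ) * 71^( - 1)*83^1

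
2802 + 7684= 10486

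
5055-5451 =  -  396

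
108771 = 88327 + 20444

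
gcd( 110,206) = 2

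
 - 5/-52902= 5/52902=0.00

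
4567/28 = 163+3/28 = 163.11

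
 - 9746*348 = -3391608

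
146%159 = 146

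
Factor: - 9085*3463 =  - 31461355 = - 5^1*23^1*79^1*3463^1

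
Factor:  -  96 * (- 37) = 3552  =  2^5*3^1*37^1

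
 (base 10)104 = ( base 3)10212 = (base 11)95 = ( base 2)1101000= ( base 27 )3N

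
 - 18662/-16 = 1166 + 3/8 =1166.38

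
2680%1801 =879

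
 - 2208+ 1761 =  - 447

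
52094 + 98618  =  150712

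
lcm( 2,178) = 178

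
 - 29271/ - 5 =5854+1/5= 5854.20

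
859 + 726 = 1585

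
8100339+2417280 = 10517619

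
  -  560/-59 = 9 + 29/59 = 9.49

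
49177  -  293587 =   -  244410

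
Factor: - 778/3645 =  - 2^1 * 3^(-6 ) * 5^( - 1 )*389^1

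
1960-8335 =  - 6375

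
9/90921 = 3/30307= 0.00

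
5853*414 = 2423142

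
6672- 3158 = 3514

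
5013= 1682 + 3331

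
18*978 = 17604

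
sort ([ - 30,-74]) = [ - 74, - 30] 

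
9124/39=9124/39 = 233.95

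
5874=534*11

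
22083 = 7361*3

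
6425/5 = 1285 = 1285.00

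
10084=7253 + 2831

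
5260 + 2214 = 7474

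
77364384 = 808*95748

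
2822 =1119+1703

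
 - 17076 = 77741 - 94817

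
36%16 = 4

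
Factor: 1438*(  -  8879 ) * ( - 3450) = 44049606900 = 2^2 * 3^1*5^2 * 13^1*23^1*683^1 * 719^1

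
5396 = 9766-4370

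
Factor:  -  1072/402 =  - 2^3 * 3^( - 1 ) = -8/3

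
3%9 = 3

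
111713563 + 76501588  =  188215151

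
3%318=3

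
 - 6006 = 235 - 6241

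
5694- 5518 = 176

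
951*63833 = 60705183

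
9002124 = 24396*369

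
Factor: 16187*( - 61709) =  - 23^1*2683^1*16187^1=-998883583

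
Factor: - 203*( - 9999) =3^2*7^1*11^1*29^1 * 101^1 = 2029797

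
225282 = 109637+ 115645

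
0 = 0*(-76359 ) 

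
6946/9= 6946/9 = 771.78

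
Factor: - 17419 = - 17419^1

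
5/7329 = 5/7329 = 0.00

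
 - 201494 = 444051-645545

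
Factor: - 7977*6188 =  - 2^2*3^1*7^1 * 13^1*17^1*2659^1= - 49361676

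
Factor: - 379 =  - 379^1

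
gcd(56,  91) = 7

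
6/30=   1/5 = 0.20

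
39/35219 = 39/35219 = 0.00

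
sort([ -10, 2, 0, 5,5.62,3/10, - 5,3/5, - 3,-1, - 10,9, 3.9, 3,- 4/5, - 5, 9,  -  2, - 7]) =[ - 10,-10,-7, - 5, - 5, - 3,  -  2, - 1,  -  4/5, 0,3/10,  3/5, 2 , 3, 3.9, 5,5.62, 9,9]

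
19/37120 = 19/37120 = 0.00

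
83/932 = 83/932  =  0.09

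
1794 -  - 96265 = 98059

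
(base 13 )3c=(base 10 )51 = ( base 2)110011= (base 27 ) 1o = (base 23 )25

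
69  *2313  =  159597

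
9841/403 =757/31  =  24.42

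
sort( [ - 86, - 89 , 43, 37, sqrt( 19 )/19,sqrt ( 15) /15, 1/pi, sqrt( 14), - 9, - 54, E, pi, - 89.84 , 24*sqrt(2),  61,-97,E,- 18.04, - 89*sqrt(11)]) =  [ - 89*sqrt ( 11), - 97, - 89.84 ,- 89, - 86, - 54, - 18.04 , - 9, sqrt( 19)/19 , sqrt(15 ) /15, 1/pi,  E, E, pi, sqrt( 14),  24 * sqrt( 2),37 , 43,61]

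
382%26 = 18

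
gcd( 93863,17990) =7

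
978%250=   228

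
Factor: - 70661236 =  - 2^2 * 397^1 * 44497^1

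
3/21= 1/7 = 0.14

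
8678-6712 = 1966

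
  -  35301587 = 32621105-67922692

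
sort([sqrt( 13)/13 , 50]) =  [ sqrt(13 )/13, 50 ] 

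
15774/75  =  210+ 8/25=210.32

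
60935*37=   2254595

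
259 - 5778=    - 5519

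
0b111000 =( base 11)51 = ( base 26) 24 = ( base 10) 56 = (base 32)1O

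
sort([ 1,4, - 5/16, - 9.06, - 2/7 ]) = [ - 9.06, - 5/16,-2/7, 1,  4] 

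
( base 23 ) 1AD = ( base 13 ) 475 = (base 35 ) M2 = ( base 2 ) 1100000100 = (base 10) 772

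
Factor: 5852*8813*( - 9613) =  - 495777747388=- 2^2 * 7^2 * 11^1*19^1*1259^1*9613^1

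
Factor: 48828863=37^1*67^1*19697^1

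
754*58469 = 44085626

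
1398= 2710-1312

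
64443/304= 64443/304 = 211.98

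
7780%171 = 85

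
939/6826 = 939/6826 = 0.14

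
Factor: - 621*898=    - 2^1* 3^3*23^1 * 449^1=- 557658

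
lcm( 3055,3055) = 3055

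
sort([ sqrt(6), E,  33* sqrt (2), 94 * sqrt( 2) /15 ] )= [sqrt(6 ) , E,94*sqrt ( 2) /15, 33*sqrt( 2) ]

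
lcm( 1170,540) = 7020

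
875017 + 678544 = 1553561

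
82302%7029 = 4983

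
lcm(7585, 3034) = 15170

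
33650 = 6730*5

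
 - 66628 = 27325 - 93953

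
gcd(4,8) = 4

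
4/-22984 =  - 1/5746 = - 0.00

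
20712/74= 10356/37 = 279.89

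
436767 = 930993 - 494226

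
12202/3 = 4067+1/3 = 4067.33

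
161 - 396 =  - 235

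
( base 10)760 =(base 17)2AC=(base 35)LP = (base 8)1370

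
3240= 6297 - 3057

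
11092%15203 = 11092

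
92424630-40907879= 51516751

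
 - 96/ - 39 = 2+6/13 = 2.46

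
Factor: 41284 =2^2 * 10321^1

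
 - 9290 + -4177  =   - 13467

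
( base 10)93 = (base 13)72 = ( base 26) 3F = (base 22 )45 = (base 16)5D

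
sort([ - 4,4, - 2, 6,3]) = [ - 4, - 2, 3, 4, 6]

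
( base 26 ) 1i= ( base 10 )44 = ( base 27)1h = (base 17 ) 2A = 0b101100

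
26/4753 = 26/4753 = 0.01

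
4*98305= 393220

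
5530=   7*790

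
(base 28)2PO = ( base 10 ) 2292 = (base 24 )3nc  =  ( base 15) a2c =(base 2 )100011110100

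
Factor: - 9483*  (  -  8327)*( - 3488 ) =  - 275429714208 =- 2^5 * 3^1*11^1*29^1*109^2*757^1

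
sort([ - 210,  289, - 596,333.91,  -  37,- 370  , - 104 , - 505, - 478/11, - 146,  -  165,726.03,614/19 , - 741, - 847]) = [ - 847, - 741, - 596, - 505, - 370, - 210 ,-165, - 146, - 104 ,- 478/11,-37,614/19,289,  333.91, 726.03 ]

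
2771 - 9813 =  - 7042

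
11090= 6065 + 5025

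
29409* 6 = 176454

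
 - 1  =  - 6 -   -  5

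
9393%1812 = 333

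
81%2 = 1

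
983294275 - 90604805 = 892689470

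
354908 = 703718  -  348810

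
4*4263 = 17052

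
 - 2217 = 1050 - 3267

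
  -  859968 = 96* ( -8958 ) 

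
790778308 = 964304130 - 173525822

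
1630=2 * 815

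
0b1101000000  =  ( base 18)2a4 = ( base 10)832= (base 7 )2266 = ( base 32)Q0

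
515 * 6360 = 3275400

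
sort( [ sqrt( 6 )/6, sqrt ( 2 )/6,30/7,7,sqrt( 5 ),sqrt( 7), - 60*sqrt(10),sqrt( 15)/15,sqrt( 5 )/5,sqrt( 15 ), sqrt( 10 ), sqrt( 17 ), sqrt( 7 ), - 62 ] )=[-60*sqrt( 10), - 62,sqrt (2 ) /6,sqrt(15 )/15,sqrt ( 6)/6, sqrt(5 )/5, sqrt( 5 ), sqrt (7),  sqrt(7 ),  sqrt(10), sqrt( 15) , sqrt(17 ), 30/7 , 7 ]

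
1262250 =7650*165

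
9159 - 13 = 9146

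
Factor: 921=3^1 * 307^1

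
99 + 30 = 129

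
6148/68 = 1537/17 =90.41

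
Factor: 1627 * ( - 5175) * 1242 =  - 10457298450 = - 2^1 * 3^5*5^2*23^2*1627^1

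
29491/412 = 71 + 239/412 =71.58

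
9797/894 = 10 + 857/894 = 10.96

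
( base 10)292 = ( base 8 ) 444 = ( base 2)100100100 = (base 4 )10210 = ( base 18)g4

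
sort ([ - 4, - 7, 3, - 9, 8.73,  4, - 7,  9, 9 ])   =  [ - 9, - 7,  -  7,- 4, 3, 4, 8.73,9,  9]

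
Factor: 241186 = 2^1*11^1 *19^1 * 577^1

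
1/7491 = 1/7491 = 0.00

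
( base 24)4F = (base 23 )4j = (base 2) 1101111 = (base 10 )111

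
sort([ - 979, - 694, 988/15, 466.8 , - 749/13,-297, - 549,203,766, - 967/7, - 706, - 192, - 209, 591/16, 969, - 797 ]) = [ - 979, - 797, - 706, - 694, - 549, - 297 , - 209, -192, - 967/7,-749/13, 591/16, 988/15,  203, 466.8,  766,969] 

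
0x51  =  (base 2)1010001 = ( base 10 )81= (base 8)121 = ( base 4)1101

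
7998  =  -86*( - 93) 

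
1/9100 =1/9100 = 0.00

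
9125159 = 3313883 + 5811276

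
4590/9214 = 135/271 = 0.50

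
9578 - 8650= 928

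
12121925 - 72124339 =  - 60002414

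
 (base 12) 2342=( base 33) 3KB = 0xF62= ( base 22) 830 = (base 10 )3938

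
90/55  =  1+ 7/11 = 1.64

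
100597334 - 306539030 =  - 205941696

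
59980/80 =2999/4 = 749.75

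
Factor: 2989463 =313^1 * 9551^1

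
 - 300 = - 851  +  551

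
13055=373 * 35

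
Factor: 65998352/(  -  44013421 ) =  - 2^4* 7^1*17^2*23^( - 1)*2039^1*1913627^( - 1)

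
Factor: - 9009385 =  - 5^1*7^2 *11^1*3343^1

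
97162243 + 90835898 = 187998141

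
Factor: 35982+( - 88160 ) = -2^1*7^1*3727^1= - 52178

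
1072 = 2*536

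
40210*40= 1608400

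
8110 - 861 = 7249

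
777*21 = 16317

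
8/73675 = 8/73675  =  0.00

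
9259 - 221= 9038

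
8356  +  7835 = 16191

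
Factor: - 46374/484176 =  - 2^(  -  3)*7^ ( - 1)*11^( -1 )*59^1=   - 59/616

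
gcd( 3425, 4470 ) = 5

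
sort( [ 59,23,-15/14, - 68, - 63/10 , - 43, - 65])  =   [ - 68, - 65, -43, - 63/10, -15/14,23 , 59 ] 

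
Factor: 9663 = 3^1* 3221^1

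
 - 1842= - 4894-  - 3052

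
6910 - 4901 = 2009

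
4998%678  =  252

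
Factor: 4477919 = 17^1*29^1*31^1 * 293^1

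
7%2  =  1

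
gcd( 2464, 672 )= 224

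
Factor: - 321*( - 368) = 118128 = 2^4*3^1 *23^1*107^1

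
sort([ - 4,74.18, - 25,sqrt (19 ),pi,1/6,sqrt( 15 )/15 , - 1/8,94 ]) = [ - 25, - 4, - 1/8,1/6 , sqrt(15)/15 , pi,sqrt( 19), 74.18, 94] 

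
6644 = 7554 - 910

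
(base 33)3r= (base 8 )176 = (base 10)126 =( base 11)105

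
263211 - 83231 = 179980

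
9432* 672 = 6338304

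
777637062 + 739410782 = 1517047844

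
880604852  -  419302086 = 461302766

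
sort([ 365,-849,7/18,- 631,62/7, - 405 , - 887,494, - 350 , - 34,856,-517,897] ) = [ - 887, - 849, - 631, - 517, - 405, - 350, - 34,7/18,62/7,365,494, 856,897] 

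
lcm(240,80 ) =240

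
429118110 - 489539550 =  - 60421440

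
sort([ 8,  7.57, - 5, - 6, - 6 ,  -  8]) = [ - 8, - 6, - 6, - 5,  7.57,8]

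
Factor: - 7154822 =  - 2^1*29^1*281^1*439^1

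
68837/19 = 3623 = 3623.00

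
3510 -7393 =-3883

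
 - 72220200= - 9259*7800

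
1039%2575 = 1039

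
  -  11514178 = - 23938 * 481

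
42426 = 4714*9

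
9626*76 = 731576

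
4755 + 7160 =11915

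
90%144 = 90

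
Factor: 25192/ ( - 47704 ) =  - 47^1*89^ ( - 1) = - 47/89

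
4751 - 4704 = 47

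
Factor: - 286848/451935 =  - 384/605 = - 2^7*3^1*5^( - 1)*11^(  -  2) 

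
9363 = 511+8852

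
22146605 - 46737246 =-24590641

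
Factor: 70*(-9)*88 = -2^4 * 3^2*5^1*7^1*11^1 = - 55440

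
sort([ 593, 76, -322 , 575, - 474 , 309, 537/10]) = [-474,- 322, 537/10,76, 309, 575, 593 ] 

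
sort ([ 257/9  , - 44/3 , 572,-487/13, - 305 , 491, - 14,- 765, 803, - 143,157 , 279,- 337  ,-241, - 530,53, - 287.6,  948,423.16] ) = [ - 765,-530, - 337,- 305 ,-287.6, - 241,- 143 , - 487/13 ,-44/3 , - 14,  257/9, 53, 157,279,  423.16 , 491 , 572 , 803 , 948 ] 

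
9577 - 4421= 5156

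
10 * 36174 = 361740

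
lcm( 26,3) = 78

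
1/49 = 1/49 = 0.02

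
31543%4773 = 2905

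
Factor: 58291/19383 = 821/273=3^ ( - 1 )*7^ (  -  1 )*13^( - 1 )*821^1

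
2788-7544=  -  4756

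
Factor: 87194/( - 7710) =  - 3^( - 1) * 5^( - 1) * 257^ (-1)*43597^1= - 43597/3855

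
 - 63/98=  - 9/14 = - 0.64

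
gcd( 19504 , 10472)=8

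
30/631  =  30/631 = 0.05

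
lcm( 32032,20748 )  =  1825824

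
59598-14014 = 45584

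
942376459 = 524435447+417941012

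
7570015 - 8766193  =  -1196178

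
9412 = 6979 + 2433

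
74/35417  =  74/35417 = 0.00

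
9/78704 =9/78704 = 0.00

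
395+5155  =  5550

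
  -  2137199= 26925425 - 29062624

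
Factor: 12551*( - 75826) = -951692126 =-  2^1*7^1 * 11^1*31^1*163^1*1223^1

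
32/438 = 16/219 = 0.07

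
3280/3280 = 1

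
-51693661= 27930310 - 79623971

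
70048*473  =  33132704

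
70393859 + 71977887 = 142371746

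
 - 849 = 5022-5871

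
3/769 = 3/769= 0.00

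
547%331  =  216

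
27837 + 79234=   107071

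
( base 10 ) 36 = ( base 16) 24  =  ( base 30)16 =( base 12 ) 30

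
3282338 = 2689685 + 592653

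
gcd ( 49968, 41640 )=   8328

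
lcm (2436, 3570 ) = 207060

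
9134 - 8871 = 263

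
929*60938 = 56611402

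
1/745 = 1/745 = 0.00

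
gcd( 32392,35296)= 8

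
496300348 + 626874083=1123174431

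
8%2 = 0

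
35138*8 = 281104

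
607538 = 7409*82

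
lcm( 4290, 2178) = 141570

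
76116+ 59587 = 135703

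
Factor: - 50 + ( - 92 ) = - 2^1*71^1 = - 142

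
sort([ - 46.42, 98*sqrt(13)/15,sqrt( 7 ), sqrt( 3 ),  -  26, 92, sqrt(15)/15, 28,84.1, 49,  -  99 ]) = [ -99, - 46.42, - 26,sqrt( 15)/15, sqrt( 3), sqrt(7),98 * sqrt( 13 )/15, 28, 49, 84.1,92]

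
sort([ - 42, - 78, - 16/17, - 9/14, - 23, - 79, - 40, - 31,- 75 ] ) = [ - 79, -78 , - 75, - 42, - 40, - 31, - 23, -16/17, - 9/14 ]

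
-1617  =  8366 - 9983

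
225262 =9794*23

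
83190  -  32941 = 50249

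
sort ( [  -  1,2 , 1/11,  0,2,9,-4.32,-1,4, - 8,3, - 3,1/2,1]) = [-8 ,-4.32 , - 3, - 1,  -  1 , 0, 1/11,1/2,1,2,2 , 3,4,  9]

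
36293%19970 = 16323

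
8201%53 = 39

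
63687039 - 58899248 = 4787791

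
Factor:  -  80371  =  -179^1*449^1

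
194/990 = 97/495 = 0.20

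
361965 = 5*72393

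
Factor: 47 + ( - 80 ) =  - 33 = -3^1*11^1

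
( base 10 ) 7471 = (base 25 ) bnl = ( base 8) 16457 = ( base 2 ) 1110100101111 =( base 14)2a19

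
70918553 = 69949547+969006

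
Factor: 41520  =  2^4*3^1*5^1*173^1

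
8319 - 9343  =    -  1024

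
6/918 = 1/153 =0.01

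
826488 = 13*63576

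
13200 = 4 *3300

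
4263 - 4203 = 60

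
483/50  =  483/50= 9.66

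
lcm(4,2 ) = 4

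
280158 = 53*5286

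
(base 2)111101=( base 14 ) 45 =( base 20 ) 31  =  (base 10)61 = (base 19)34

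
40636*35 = 1422260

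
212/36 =5 + 8/9  =  5.89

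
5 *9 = 45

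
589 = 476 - - 113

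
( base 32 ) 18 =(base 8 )50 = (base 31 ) 19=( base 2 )101000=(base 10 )40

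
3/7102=3/7102  =  0.00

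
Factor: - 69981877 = - 7^1*17^1*588083^1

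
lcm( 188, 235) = 940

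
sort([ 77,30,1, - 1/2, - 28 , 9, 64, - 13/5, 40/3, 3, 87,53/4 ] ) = [  -  28, -13/5, - 1/2, 1, 3, 9,53/4, 40/3,30,  64,77, 87]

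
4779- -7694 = 12473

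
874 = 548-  - 326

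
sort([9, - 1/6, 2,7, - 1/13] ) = [ - 1/6, - 1/13,2,7,  9 ] 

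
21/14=3/2=1.50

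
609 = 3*203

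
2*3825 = 7650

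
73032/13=5617 + 11/13 = 5617.85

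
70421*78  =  5492838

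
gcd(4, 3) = 1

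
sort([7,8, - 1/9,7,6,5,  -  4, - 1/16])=[ - 4, -1/9, - 1/16,5, 6,7,  7,8]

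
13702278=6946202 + 6756076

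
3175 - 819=2356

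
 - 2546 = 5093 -7639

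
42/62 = 21/31 = 0.68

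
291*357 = 103887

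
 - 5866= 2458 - 8324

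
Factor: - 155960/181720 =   -  11^( - 1)*59^( - 1)*557^1=-557/649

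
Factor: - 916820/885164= - 5^1  *  7^(  -  1)*101^(  -  1)*313^( - 1)*45841^1 = - 229205/221291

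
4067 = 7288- 3221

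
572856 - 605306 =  - 32450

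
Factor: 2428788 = 2^2 * 3^1*31^1*6529^1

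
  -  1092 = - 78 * 14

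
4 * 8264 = 33056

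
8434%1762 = 1386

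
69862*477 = 33324174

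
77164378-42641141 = 34523237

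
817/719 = 817/719=1.14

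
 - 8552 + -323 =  - 8875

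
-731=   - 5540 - - 4809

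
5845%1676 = 817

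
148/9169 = 148/9169 = 0.02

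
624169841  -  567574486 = 56595355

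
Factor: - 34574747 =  - 67^1*491^1* 1051^1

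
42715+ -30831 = 11884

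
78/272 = 39/136= 0.29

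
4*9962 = 39848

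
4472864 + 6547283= 11020147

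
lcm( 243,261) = 7047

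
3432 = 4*858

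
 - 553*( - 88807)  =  49110271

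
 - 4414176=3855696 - 8269872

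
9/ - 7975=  - 9/7975 = - 0.00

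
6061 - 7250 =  - 1189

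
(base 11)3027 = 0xfb6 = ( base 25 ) 6AM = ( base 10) 4022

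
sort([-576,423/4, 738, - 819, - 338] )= [-819,-576, - 338, 423/4 , 738 ]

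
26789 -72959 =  - 46170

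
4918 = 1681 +3237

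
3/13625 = 3/13625 = 0.00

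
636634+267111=903745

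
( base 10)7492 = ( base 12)4404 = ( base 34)6GC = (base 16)1D44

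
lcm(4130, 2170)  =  128030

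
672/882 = 16/21=0.76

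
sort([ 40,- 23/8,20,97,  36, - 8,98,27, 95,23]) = [-8, - 23/8, 20,23,  27,  36 , 40,95 , 97,98]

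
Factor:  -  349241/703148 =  - 2^( - 2) * 37^( -1 )*4751^(  -  1)*349241^1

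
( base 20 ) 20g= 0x330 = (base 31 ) QA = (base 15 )396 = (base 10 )816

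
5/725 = 1/145 = 0.01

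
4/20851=4/20851=0.00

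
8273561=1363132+6910429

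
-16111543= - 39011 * 413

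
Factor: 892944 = 2^4* 3^4*13^1 * 53^1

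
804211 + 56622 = 860833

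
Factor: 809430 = 2^1*3^1*5^1*26981^1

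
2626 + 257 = 2883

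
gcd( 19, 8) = 1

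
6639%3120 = 399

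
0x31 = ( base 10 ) 49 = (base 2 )110001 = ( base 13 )3A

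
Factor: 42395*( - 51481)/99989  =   - 5^1 * 61^1*139^1*51481^1*99989^( - 1) = -2182536995/99989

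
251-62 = 189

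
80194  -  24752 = 55442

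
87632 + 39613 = 127245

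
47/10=47/10 =4.70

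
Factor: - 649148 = -2^2 * 162287^1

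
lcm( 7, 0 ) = 0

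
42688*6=256128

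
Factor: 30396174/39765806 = 15198087/19882903 = 3^1 * 163^( - 1)*223^( - 1)*547^( - 1)*5066029^1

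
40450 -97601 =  - 57151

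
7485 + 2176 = 9661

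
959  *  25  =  23975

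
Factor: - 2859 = -3^1*953^1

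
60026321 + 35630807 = 95657128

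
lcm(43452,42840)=3041640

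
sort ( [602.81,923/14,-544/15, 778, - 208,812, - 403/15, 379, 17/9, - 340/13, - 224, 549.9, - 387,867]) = [ - 387, - 224, - 208, - 544/15, -403/15, - 340/13, 17/9,923/14, 379,  549.9,602.81,  778,812, 867]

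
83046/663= 27682/221 = 125.26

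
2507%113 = 21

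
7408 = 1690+5718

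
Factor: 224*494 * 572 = 2^8*7^1*11^1 * 13^2*19^1 = 63295232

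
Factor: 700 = 2^2*5^2*7^1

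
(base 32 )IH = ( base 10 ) 593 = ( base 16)251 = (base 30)jn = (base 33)hw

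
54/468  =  3/26 = 0.12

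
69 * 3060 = 211140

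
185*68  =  12580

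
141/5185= 141/5185 = 0.03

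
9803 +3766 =13569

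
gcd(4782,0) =4782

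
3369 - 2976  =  393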